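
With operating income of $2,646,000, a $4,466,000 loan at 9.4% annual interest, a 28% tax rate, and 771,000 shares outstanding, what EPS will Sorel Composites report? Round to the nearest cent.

$2.08

Interest = $419,804.00, so EBT = $2,646,000 − $419,804.00 = $2,226,196.00.
After tax at 28%: net income = $2,226,196.00 × 0.72 = $1,602,861.12.
Per share: $1,602,861.12 / 771,000 shares = $2.08.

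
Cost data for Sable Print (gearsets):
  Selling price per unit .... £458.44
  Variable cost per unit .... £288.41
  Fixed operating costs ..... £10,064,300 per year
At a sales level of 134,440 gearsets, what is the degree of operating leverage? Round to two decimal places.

Total contribution margin = 134,440 × £170.03 = £22,858,833.20.
EBIT = £22,858,833.20 − £10,064,300 = £12,794,533.20.
So DOL = total CM / EBIT = £22,858,833.20 / £12,794,533.20 = 1.7866.

1.79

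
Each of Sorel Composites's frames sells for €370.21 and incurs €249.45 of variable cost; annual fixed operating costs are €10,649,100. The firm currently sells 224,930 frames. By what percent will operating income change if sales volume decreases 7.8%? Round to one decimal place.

-12.8%

Contribution at this volume is 224,930 × €120.76 = €27,162,546.80.
EBIT = €27,162,546.80 − €10,649,100 = €16,513,446.80.
Degree of operating leverage = €27,162,546.80 / €16,513,446.80 = 1.6449.
Operating income changes by 1.6449 × -7.8% = -12.8%.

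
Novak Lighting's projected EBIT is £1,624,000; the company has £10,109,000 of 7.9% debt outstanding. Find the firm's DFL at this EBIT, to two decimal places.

1.97

Annual interest charges come to £798,611.00.
DFL = EBIT ÷ (EBIT − I) = £1,624,000 ÷ (£1,624,000 − £798,611.00) = £1,624,000 ÷ £825,389.00 = 1.9676.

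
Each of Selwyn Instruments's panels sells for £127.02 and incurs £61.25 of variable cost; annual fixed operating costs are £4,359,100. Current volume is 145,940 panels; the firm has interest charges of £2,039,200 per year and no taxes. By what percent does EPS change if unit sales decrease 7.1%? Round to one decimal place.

Total contribution margin = 145,940 × £65.77 = £9,598,473.80.
Subtracting fixed costs: EBIT = £9,598,473.80 − £4,359,100 = £5,239,373.80.
Interest = £2,039,200.00, so EBIT − I = £3,200,173.80.
DCL = total CM / (EBIT − I) = £9,598,473.80 / £3,200,173.80 = 2.9994.
%ΔEPS = DCL × %ΔSales = 2.9994 × -7.1% = -21.3%.

-21.3%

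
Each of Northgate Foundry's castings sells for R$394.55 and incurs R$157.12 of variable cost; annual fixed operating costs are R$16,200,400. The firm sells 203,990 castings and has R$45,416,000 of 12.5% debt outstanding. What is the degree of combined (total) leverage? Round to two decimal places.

1.82

Total contribution margin = 203,990 × R$237.43 = R$48,433,345.70.
Subtracting fixed costs: EBIT = R$48,433,345.70 − R$16,200,400 = R$32,232,945.70. Interest = R$5,677,000.00.
DOL = R$48,433,345.70 ÷ R$32,232,945.70 = 1.5026; DFL = R$32,232,945.70 ÷ R$26,555,945.70 = 1.2138.
DCL = DOL × DFL = 1.5026 × 1.2138 = 1.8239.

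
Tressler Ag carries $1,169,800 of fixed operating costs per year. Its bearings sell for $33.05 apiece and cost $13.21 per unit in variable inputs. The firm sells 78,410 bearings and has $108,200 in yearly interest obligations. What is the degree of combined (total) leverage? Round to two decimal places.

Total contribution margin = 78,410 × $19.84 = $1,555,654.40.
Subtracting fixed costs: EBIT = $1,555,654.40 − $1,169,800 = $385,854.40. Interest = $108,200.00, so EBIT − I = $277,654.40.
Degree of total leverage = total CM / (EBIT − interest) = $1,555,654.40 / $277,654.40 = 5.6028.

5.60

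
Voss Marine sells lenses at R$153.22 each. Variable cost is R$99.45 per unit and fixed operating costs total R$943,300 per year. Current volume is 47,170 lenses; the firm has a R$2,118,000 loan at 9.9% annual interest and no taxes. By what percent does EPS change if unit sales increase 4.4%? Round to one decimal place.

+8.1%

Contribution at this volume is 47,170 × R$53.77 = R$2,536,330.90.
Subtracting fixed costs: EBIT = R$2,536,330.90 − R$943,300 = R$1,593,030.90.
After interest of R$209,682.00, pre-tax earnings = R$1,383,348.90.
Degree of combined leverage = contribution ÷ (EBIT − I) = R$2,536,330.90 ÷ R$1,383,348.90 = 1.8335.
%ΔEPS = DCL × %ΔSales = 1.8335 × +4.4% = +8.1%.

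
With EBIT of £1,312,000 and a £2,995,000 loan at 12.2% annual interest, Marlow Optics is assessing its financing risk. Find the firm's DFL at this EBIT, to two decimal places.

Annual interest charges come to £365,390.00.
DFL = EBIT ÷ (EBIT − I) = £1,312,000 ÷ (£1,312,000 − £365,390.00) = £1,312,000 ÷ £946,610.00 = 1.3860.

1.39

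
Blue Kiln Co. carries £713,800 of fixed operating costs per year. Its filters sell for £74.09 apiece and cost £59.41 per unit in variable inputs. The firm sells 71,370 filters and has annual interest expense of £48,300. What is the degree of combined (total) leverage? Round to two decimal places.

At 71,370 units, contribution = 71,370 × £14.68 = £1,047,711.60.
Operating income = contribution − fixed costs = £1,047,711.60 − £713,800 = £333,911.60. Interest = £48,300.00.
DOL = £1,047,711.60 ÷ £333,911.60 = 3.1377; DFL = £333,911.60 ÷ £285,611.60 = 1.1691.
Combined leverage = 3.1377 × 1.1691 = 3.6683.

3.67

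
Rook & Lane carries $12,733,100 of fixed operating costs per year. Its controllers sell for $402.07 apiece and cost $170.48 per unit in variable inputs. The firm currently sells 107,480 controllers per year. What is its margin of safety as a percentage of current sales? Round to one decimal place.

48.8%

Unit CM = price − variable cost = $402.07 − $170.48 = $231.59. Break-even units = $12,733,100 ÷ $231.59 = 54,981.22; break-even revenue = 54,981.22 × $402.07 = $22,106,297.84.
Actual sales revenue = 107,480 × $402.07 = $43,214,483.60.
Margin of safety = ($43,214,483.60 − $22,106,297.84) ÷ $43,214,483.60 = 48.8%.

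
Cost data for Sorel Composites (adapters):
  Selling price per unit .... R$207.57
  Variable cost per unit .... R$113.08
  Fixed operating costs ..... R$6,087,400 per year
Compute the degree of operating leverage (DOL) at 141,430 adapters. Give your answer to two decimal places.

Total contribution margin = 141,430 × R$94.49 = R$13,363,720.70.
EBIT = R$13,363,720.70 − R$6,087,400 = R$7,276,320.70.
DOL = contribution ÷ EBIT = R$13,363,720.70 ÷ R$7,276,320.70 = 1.8366.

1.84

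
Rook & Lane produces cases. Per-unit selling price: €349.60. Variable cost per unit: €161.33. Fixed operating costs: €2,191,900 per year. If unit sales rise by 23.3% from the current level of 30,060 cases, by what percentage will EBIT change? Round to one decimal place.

+38.0%

At 30,060 units, contribution = 30,060 × €188.27 = €5,659,396.20.
Subtracting fixed costs: EBIT = €5,659,396.20 − €2,191,900 = €3,467,496.20.
Degree of operating leverage = €5,659,396.20 / €3,467,496.20 = 1.6321.
%ΔEBIT = DOL × %ΔSales = 1.6321 × +23.3% = +38.0%.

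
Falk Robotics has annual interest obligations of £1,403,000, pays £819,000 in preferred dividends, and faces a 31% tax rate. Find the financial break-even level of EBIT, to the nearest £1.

Grossing the preferred dividend up to pre-tax terms: £819,000 / (1 − 0.31) = £1,186,956.52.
EPS = 0 when EBIT covers interest plus the pre-tax preferred burden: £1,403,000 + £1,186,956.52 = £2,589,956.52.

£2,589,957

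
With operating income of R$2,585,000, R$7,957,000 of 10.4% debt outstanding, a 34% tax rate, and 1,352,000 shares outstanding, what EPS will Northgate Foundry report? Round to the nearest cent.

Pre-tax income = R$2,585,000 − R$827,528.00 = R$1,757,472.00.
After tax at 34%: net income = R$1,757,472.00 × 0.66 = R$1,159,931.52.
EPS = R$1,159,931.52 ÷ 1,352,000 = R$0.86.

R$0.86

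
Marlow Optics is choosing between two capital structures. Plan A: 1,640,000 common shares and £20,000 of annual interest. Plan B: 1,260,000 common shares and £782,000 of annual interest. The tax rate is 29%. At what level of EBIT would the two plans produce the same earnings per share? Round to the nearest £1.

£3,308,632

At indifference, (EBIT − 20,000)(1 − t)/1,640,000 = (EBIT − 782,000)(1 − t)/1,260,000.
The (1 − t) factor cancels: (EBIT − 20,000) × 1,260,000 = (EBIT − 782,000) × 1,640,000.
Solving, EBIT = (782,000·1,640,000 − 20,000·1,260,000) / (1,640,000 − 1,260,000) = 1,257,280,000,000 / 380,000 = 3,308,631.58.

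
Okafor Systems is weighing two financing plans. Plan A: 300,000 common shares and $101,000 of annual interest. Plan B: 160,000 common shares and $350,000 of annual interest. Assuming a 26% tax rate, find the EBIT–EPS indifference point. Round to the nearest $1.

Set EPS_A = EPS_B: (EBIT − $101,000)(1 − 0.26) ÷ 300,000 = (EBIT − $350,000)(1 − 0.26) ÷ 160,000.
The (1 − t) factor cancels: (EBIT − 101,000) × 160,000 = (EBIT − 350,000) × 300,000.
Solving, EBIT = (350,000·300,000 − 101,000·160,000) / (300,000 − 160,000) = 88,840,000,000 / 140,000 = 634,571.43.

$634,571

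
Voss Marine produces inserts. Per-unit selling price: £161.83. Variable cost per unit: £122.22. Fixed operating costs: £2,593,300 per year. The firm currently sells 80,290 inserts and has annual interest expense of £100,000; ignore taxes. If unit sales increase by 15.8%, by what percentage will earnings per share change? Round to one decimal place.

Contribution at this volume is 80,290 × £39.61 = £3,180,286.90.
Subtracting fixed costs: EBIT = £3,180,286.90 − £2,593,300 = £586,986.90.
Interest = £100,000.00, so EBIT − I = £486,986.90.
DCL = total CM / (EBIT − I) = £3,180,286.90 / £486,986.90 = 6.5305.
EPS therefore changes by 6.5305 × (+15.8%) = +103.2%.

+103.2%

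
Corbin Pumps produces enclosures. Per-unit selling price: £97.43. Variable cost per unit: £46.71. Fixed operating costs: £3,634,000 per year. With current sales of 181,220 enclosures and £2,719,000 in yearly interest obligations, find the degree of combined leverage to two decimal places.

3.24

Total contribution margin = 181,220 × £50.72 = £9,191,478.40.
Operating income = contribution − fixed costs = £9,191,478.40 − £3,634,000 = £5,557,478.40. Interest = £2,719,000.00.
DOL = £9,191,478.40 ÷ £5,557,478.40 = 1.6539; DFL = £5,557,478.40 ÷ £2,838,478.40 = 1.9579.
DCL = DOL × DFL = 1.6539 × 1.9579 = 3.2382.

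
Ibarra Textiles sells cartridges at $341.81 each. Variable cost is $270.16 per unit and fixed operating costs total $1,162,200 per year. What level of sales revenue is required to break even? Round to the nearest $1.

Contribution margin per unit = $341.81 − $270.16 = $71.65, a CM ratio of $71.65 ÷ $341.81 = 0.2096.
Break-even sales = FC ÷ CM ratio = $1,162,200 × $341.81 / $71.65 = $5,544,335.

$5,544,335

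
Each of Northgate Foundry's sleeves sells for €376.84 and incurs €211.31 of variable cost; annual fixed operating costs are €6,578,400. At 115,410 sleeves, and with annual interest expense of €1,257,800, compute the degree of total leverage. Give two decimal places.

Contribution at this volume is 115,410 × €165.53 = €19,103,817.30.
EBIT = €19,103,817.30 − €6,578,400 = €12,525,417.30. Interest = €1,257,800.00.
DOL = €19,103,817.30 ÷ €12,525,417.30 = 1.5252; DFL = €12,525,417.30 ÷ €11,267,617.30 = 1.1116.
DCL = DOL × DFL = 1.5252 × 1.1116 = 1.6954.

1.70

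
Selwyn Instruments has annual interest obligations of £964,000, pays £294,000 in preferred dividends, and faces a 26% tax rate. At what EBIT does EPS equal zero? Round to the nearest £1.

£1,361,297

Preferred dividends are paid after tax, so their pre-tax equivalent is £294,000 ÷ (1 − 0.26) = £397,297.30.
Financial break-even EBIT = interest + D_p ÷ (1 − t) = £964,000 + £397,297.30 = £1,361,297.30.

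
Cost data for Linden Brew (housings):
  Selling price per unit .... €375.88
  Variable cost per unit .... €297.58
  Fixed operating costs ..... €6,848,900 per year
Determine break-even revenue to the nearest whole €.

Contribution margin per unit = €375.88 − €297.58 = €78.30, a CM ratio of €78.30 ÷ €375.88 = 0.2083.
Break-even revenue = fixed costs × price ÷ CM = €6,848,900 × €375.88 ÷ €78.30 = €32,878,219.

€32,878,219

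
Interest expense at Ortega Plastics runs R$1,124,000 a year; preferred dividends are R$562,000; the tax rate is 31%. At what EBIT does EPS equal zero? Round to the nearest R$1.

R$1,938,493

Preferred dividends are paid after tax, so their pre-tax equivalent is R$562,000 ÷ (1 − 0.31) = R$814,492.75.
EPS = 0 when EBIT covers interest plus the pre-tax preferred burden: R$1,124,000 + R$814,492.75 = R$1,938,492.75.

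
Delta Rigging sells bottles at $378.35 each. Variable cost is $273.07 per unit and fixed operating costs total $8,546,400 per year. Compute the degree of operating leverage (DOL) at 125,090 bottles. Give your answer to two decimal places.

Contribution at this volume is 125,090 × $105.28 = $13,169,475.20.
Subtracting fixed costs: EBIT = $13,169,475.20 − $8,546,400 = $4,623,075.20.
Degree of operating leverage = $13,169,475.20 / $4,623,075.20 = 2.8486.

2.85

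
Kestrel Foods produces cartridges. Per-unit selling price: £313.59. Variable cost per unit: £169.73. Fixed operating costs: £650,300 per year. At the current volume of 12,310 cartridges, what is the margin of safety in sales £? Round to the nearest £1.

Contribution margin per unit = £313.59 − £169.73 = £143.86. Break-even units = £650,300 ÷ £143.86 = 4,520.37; break-even revenue = 4,520.37 × £313.59 = £1,417,541.89.
Current sales = 12,310 × £313.59 = £3,860,292.90.
Margin of safety = £3,860,292.90 − £1,417,541.89 = £2,442,751.

£2,442,751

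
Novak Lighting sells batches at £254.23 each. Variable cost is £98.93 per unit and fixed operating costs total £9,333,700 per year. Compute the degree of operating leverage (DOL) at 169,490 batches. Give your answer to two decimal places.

At 169,490 units, contribution = 169,490 × £155.30 = £26,321,797.00.
Subtracting fixed costs: EBIT = £26,321,797.00 − £9,333,700 = £16,988,097.00.
Degree of operating leverage = £26,321,797.00 / £16,988,097.00 = 1.5494.

1.55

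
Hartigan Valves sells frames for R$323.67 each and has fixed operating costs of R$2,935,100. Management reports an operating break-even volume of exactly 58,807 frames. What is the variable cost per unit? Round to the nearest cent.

At break-even, FC = Q × (P − VC), so P − VC = R$2,935,100 ÷ 58,807 = R$49.9107.
Variable cost per unit = R$323.67 − R$49.9107 = R$273.76.

R$273.76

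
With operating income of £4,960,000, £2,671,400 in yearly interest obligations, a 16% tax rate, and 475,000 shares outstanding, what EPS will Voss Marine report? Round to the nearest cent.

Interest = £2,671,400.00, so EBT = £4,960,000 − £2,671,400.00 = £2,288,600.00.
After tax at 16%: net income = £2,288,600.00 × 0.84 = £1,922,424.00.
EPS = £1,922,424.00 ÷ 475,000 = £4.05.

£4.05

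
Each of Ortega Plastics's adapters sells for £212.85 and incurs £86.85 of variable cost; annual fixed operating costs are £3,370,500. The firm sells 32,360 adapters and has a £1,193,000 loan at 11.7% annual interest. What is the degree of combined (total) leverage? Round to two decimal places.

7.19

At 32,360 units, contribution = 32,360 × £126.00 = £4,077,360.00.
Operating income = contribution − fixed costs = £4,077,360.00 − £3,370,500 = £706,860.00. Interest = £139,581.00, so EBIT − I = £567,279.00.
DCL = contribution ÷ (EBIT − I) = £4,077,360.00 ÷ £567,279.00 = 7.1876.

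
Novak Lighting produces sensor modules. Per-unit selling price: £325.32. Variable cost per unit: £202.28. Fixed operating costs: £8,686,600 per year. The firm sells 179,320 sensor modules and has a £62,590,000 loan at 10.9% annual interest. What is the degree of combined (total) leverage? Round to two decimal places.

3.37

Contribution at this volume is 179,320 × £123.04 = £22,063,532.80.
Operating income = contribution − fixed costs = £22,063,532.80 − £8,686,600 = £13,376,932.80. Interest = £6,822,310.00.
DOL = £22,063,532.80 ÷ £13,376,932.80 = 1.6494; DFL = £13,376,932.80 ÷ £6,554,622.80 = 2.0408.
Combined leverage = 1.6494 × 2.0408 = 3.3661.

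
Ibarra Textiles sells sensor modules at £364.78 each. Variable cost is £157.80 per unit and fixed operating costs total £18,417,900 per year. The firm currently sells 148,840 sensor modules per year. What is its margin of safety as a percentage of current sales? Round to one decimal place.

40.2%

Contribution margin per unit = £364.78 − £157.80 = £206.98. Break-even units = £18,417,900 ÷ £206.98 = 88,983.96; break-even revenue = 88,983.96 × £364.78 = £32,459,568.86.
Actual sales revenue = 148,840 × £364.78 = £54,293,855.20.
Margin of safety = (£54,293,855.20 − £32,459,568.86) ÷ £54,293,855.20 = 40.2%.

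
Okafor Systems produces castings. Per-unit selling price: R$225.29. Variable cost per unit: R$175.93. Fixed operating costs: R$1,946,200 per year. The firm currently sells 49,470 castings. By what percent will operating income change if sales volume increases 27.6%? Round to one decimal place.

+136.0%

At 49,470 units, contribution = 49,470 × R$49.36 = R$2,441,839.20.
Operating income = contribution − fixed costs = R$2,441,839.20 − R$1,946,200 = R$495,639.20.
Degree of operating leverage = R$2,441,839.20 / R$495,639.20 = 4.9266.
%ΔEBIT = DOL × %ΔSales = 4.9266 × +27.6% = +136.0%.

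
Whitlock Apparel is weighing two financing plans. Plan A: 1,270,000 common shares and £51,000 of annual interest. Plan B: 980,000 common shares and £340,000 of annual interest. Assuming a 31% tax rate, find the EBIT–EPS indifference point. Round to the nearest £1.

Set EPS_A = EPS_B: (EBIT − £51,000)(1 − 0.31) ÷ 1,270,000 = (EBIT − £340,000)(1 − 0.31) ÷ 980,000.
The (1 − t) factor cancels: (EBIT − 51,000) × 980,000 = (EBIT − 340,000) × 1,270,000.
EBIT × (1,270,000 − 980,000) = 340,000 × 1,270,000 − 51,000 × 980,000 = 381,820,000,000, so EBIT = 381,820,000,000 ÷ 290,000 = 1,316,620.69.

£1,316,621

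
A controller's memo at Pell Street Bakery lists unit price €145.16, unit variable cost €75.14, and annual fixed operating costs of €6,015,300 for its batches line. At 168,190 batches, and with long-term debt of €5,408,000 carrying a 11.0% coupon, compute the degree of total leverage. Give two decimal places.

Total contribution margin = 168,190 × €70.02 = €11,776,663.80.
Operating income = contribution − fixed costs = €11,776,663.80 − €6,015,300 = €5,761,363.80. Interest = €594,880.00.
DOL = €11,776,663.80 ÷ €5,761,363.80 = 2.0441; DFL = €5,761,363.80 ÷ €5,166,483.80 = 1.1151.
DCL = DOL × DFL = 2.0441 × 1.1151 = 2.2794.

2.28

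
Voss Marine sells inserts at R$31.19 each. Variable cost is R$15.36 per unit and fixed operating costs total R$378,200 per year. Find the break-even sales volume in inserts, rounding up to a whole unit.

Contribution margin per unit = R$31.19 − R$15.36 = R$15.83.
Break-even Q = R$378,200 / R$15.83 = 23,891.35 → 23,892 inserts.

23,892 inserts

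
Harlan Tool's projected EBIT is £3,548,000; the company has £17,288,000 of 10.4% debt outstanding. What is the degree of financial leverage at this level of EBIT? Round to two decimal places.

Annual interest charges come to £1,797,952.00.
Degree of financial leverage = EBIT / (EBIT − interest) = £3,548,000 / £1,750,048.00 = 2.0274.

2.03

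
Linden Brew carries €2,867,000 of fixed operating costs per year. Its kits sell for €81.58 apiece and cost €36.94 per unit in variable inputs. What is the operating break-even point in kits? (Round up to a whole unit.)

Contribution margin per unit = €81.58 − €36.94 = €44.64.
Units to break even: €2,867,000 ÷ €44.64 = 64,224.91, rounded up to 64,225.

64,225 kits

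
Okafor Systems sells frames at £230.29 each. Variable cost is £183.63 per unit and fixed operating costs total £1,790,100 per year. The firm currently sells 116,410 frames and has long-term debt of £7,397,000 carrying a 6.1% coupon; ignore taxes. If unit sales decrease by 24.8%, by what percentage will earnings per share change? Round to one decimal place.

At 116,410 units, contribution = 116,410 × £46.66 = £5,431,690.60.
Operating income = contribution − fixed costs = £5,431,690.60 − £1,790,100 = £3,641,590.60.
After interest of £451,217.00, pre-tax earnings = £3,190,373.60.
DCL = total CM / (EBIT − I) = £5,431,690.60 / £3,190,373.60 = 1.7025.
%ΔEPS = DCL × %ΔSales = 1.7025 × -24.8% = -42.2%.

-42.2%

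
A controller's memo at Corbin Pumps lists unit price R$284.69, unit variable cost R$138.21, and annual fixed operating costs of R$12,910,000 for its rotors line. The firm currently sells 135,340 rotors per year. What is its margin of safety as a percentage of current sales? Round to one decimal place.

Unit CM = price − variable cost = R$284.69 − R$138.21 = R$146.48. Break-even units = R$12,910,000 ÷ R$146.48 = 88,134.90; break-even revenue = 88,134.90 × R$284.69 = R$25,091,124.39.
Current sales = 135,340 × R$284.69 = R$38,529,944.60.
Margin of safety = (R$38,529,944.60 − R$25,091,124.39) ÷ R$38,529,944.60 = 34.9%.

34.9%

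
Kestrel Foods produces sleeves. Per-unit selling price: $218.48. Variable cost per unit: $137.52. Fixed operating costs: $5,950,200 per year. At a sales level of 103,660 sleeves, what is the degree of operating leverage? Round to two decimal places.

Contribution at this volume is 103,660 × $80.96 = $8,392,313.60.
Operating income = contribution − fixed costs = $8,392,313.60 − $5,950,200 = $2,442,113.60.
So DOL = total CM / EBIT = $8,392,313.60 / $2,442,113.60 = 3.4365.

3.44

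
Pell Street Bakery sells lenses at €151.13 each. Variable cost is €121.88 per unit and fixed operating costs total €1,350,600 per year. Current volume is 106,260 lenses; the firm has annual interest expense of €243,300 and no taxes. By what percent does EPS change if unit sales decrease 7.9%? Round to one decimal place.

-16.2%

At 106,260 units, contribution = 106,260 × €29.25 = €3,108,105.00.
Operating income = contribution − fixed costs = €3,108,105.00 − €1,350,600 = €1,757,505.00.
After interest of €243,300.00, pre-tax earnings = €1,514,205.00.
DCL = total CM / (EBIT − I) = €3,108,105.00 / €1,514,205.00 = 2.0526.
EPS therefore changes by 2.0526 × (-7.9%) = -16.2%.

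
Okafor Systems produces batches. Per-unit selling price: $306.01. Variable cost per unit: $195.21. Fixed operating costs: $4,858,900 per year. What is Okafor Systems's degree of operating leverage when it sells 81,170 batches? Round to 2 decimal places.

2.18

At 81,170 units, contribution = 81,170 × $110.80 = $8,993,636.00.
EBIT = $8,993,636.00 − $4,858,900 = $4,134,736.00.
Degree of operating leverage = $8,993,636.00 / $4,134,736.00 = 2.1751.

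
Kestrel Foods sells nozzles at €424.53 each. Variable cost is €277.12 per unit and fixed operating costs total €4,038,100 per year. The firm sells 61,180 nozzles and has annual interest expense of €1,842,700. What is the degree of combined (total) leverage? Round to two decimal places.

Total contribution margin = 61,180 × €147.41 = €9,018,543.80.
Operating income = contribution − fixed costs = €9,018,543.80 − €4,038,100 = €4,980,443.80. Interest = €1,842,700.00.
DOL = €9,018,543.80 ÷ €4,980,443.80 = 1.8108; DFL = €4,980,443.80 ÷ €3,137,743.80 = 1.5873.
Combined leverage = 1.8108 × 1.5873 = 2.8743.

2.87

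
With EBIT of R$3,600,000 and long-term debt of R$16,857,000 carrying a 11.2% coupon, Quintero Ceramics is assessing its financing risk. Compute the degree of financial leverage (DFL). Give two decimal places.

Interest = R$1,887,984.00.
DFL = EBIT ÷ (EBIT − I) = R$3,600,000 ÷ (R$3,600,000 − R$1,887,984.00) = R$3,600,000 ÷ R$1,712,016.00 = 2.1028.

2.10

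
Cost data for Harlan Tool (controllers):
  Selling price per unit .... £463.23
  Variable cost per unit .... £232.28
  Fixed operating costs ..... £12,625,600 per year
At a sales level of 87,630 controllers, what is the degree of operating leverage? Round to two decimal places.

Contribution at this volume is 87,630 × £230.95 = £20,238,148.50.
Subtracting fixed costs: EBIT = £20,238,148.50 − £12,625,600 = £7,612,548.50.
Degree of operating leverage = £20,238,148.50 / £7,612,548.50 = 2.6585.

2.66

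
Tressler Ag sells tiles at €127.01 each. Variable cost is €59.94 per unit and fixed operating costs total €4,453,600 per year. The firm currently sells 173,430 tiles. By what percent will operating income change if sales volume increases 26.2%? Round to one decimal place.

At 173,430 units, contribution = 173,430 × €67.07 = €11,631,950.10.
EBIT = €11,631,950.10 − €4,453,600 = €7,178,350.10.
DOL = contribution ÷ EBIT = €11,631,950.10 ÷ €7,178,350.10 = 1.6204.
So EBIT moves 1.6204 × (+26.2%) = +42.5%.

+42.5%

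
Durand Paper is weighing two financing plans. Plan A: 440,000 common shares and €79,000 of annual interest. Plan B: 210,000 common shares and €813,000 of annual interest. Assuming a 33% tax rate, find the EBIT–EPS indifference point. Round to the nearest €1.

€1,483,174

Set EPS_A = EPS_B: (EBIT − €79,000)(1 − 0.33) ÷ 440,000 = (EBIT − €813,000)(1 − 0.33) ÷ 210,000.
Cancelling (1 − t) and cross-multiplying: 210,000·(EBIT − 79,000) = 440,000·(EBIT − 813,000).
EBIT × (440,000 − 210,000) = 813,000 × 440,000 − 79,000 × 210,000 = 341,130,000,000, so EBIT = 341,130,000,000 ÷ 230,000 = 1,483,173.91.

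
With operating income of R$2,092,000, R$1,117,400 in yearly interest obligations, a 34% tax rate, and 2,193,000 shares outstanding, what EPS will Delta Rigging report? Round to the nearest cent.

Pre-tax income = R$2,092,000 − R$1,117,400.00 = R$974,600.00.
Net income = R$974,600.00 × (1 − 0.34) = R$643,236.00.
Per share: R$643,236.00 / 2,193,000 shares = R$0.29.

R$0.29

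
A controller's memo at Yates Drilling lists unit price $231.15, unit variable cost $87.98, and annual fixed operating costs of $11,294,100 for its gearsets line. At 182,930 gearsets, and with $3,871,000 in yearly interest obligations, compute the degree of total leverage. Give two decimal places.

At 182,930 units, contribution = 182,930 × $143.17 = $26,190,088.10.
Operating income = contribution − fixed costs = $26,190,088.10 − $11,294,100 = $14,895,988.10. Interest = $3,871,000.00, so EBIT − I = $11,024,988.10.
DCL = contribution ÷ (EBIT − I) = $26,190,088.10 ÷ $11,024,988.10 = 2.3755.

2.38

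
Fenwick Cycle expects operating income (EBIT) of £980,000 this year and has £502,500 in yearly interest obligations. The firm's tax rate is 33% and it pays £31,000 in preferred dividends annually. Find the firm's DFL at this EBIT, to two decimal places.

2.27

Interest = £502,500.00.
Pre-tax preferred-dividend burden = £31,000 ÷ (1 − 0.33) = £46,268.66.
DFL = EBIT ÷ [EBIT − I − D_p/(1−t)] = £980,000 ÷ [£980,000 − £502,500.00 − £46,268.66] = £980,000 ÷ £431,231.34 = 2.2726.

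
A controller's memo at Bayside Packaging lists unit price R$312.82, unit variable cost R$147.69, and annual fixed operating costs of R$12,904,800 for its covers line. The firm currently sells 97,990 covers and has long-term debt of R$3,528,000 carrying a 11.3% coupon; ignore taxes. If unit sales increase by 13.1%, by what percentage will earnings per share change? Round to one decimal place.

At 97,990 units, contribution = 97,990 × R$165.13 = R$16,181,088.70.
Subtracting fixed costs: EBIT = R$16,181,088.70 − R$12,904,800 = R$3,276,288.70.
After interest of R$398,664.00, pre-tax earnings = R$2,877,624.70.
DCL = total CM / (EBIT − I) = R$16,181,088.70 / R$2,877,624.70 = 5.6231.
%ΔEPS = DCL × %ΔSales = 5.6231 × +13.1% = +73.7%.

+73.7%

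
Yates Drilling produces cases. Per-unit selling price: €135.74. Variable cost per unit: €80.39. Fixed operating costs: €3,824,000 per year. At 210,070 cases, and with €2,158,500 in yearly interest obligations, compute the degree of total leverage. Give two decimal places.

2.06

Contribution at this volume is 210,070 × €55.35 = €11,627,374.50.
EBIT = €11,627,374.50 − €3,824,000 = €7,803,374.50. Interest = €2,158,500.00, so EBIT − I = €5,644,874.50.
DCL = contribution ÷ (EBIT − I) = €11,627,374.50 ÷ €5,644,874.50 = 2.0598.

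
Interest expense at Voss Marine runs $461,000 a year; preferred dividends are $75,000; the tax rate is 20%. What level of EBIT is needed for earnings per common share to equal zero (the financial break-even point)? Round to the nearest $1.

Preferred dividends are paid after tax, so their pre-tax equivalent is $75,000 ÷ (1 − 0.20) = $93,750.00.
EPS = 0 when EBIT covers interest plus the pre-tax preferred burden: $461,000 + $93,750.00 = $554,750.00.

$554,750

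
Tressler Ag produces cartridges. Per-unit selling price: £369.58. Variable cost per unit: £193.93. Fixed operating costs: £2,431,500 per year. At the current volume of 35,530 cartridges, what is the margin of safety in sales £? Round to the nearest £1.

Contribution margin per unit = £369.58 − £193.93 = £175.65. Break-even units = £2,431,500 ÷ £175.65 = 13,842.87; break-even revenue = 13,842.87 × £369.58 = £5,116,047.65.
Actual sales revenue = 35,530 × £369.58 = £13,131,177.40.
Margin of safety = £13,131,177.40 − £5,116,047.65 = £8,015,130.

£8,015,130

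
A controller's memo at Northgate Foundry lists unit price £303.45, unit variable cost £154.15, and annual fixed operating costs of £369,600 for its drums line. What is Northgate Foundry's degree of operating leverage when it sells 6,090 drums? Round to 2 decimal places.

At 6,090 units, contribution = 6,090 × £149.30 = £909,237.00.
Subtracting fixed costs: EBIT = £909,237.00 − £369,600 = £539,637.00.
So DOL = total CM / EBIT = £909,237.00 / £539,637.00 = 1.6849.

1.68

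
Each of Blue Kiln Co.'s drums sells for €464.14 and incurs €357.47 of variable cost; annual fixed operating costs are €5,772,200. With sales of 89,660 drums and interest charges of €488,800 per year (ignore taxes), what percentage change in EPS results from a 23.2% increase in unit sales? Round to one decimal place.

Contribution at this volume is 89,660 × €106.67 = €9,564,032.20.
Operating income = contribution − fixed costs = €9,564,032.20 − €5,772,200 = €3,791,832.20.
Interest = €488,800.00, so EBIT − I = €3,303,032.20.
DCL = total CM / (EBIT − I) = €9,564,032.20 / €3,303,032.20 = 2.8955.
EPS therefore changes by 2.8955 × (+23.2%) = +67.2%.

+67.2%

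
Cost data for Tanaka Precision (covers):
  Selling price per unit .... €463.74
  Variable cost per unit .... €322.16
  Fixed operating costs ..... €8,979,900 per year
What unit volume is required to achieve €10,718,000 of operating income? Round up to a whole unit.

139,130 covers

Each unit contributes €463.74 − €322.16 = €141.58.
Need Q such that Q × €141.58 − €8,979,900 = €10,718,000, i.e. Q = €19,697,900 / €141.58 = 139,129.11 → 139,130.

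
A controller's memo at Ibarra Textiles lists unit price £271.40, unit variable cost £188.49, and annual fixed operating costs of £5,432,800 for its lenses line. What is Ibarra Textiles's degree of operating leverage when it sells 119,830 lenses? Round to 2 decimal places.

Total contribution margin = 119,830 × £82.91 = £9,935,105.30.
Subtracting fixed costs: EBIT = £9,935,105.30 − £5,432,800 = £4,502,305.30.
So DOL = total CM / EBIT = £9,935,105.30 / £4,502,305.30 = 2.2067.

2.21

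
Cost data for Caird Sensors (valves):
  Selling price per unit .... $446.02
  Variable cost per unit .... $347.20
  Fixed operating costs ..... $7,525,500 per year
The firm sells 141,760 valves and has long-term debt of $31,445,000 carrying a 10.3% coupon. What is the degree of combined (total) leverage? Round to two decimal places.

4.32

At 141,760 units, contribution = 141,760 × $98.82 = $14,008,723.20.
Subtracting fixed costs: EBIT = $14,008,723.20 − $7,525,500 = $6,483,223.20. Interest = $3,238,835.00.
DOL = $14,008,723.20 ÷ $6,483,223.20 = 2.1608; DFL = $6,483,223.20 ÷ $3,244,388.20 = 1.9983.
DCL = DOL × DFL = 2.1608 × 1.9983 = 4.3179.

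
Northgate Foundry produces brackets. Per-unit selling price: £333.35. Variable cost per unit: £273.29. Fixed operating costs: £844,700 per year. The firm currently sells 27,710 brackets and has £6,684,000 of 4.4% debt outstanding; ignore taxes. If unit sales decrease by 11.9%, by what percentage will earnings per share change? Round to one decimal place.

At 27,710 units, contribution = 27,710 × £60.06 = £1,664,262.60.
EBIT = £1,664,262.60 − £844,700 = £819,562.60.
After interest of £294,096.00, pre-tax earnings = £525,466.60.
Degree of combined leverage = contribution ÷ (EBIT − I) = £1,664,262.60 ÷ £525,466.60 = 3.1672.
%ΔEPS = DCL × %ΔSales = 3.1672 × -11.9% = -37.7%.

-37.7%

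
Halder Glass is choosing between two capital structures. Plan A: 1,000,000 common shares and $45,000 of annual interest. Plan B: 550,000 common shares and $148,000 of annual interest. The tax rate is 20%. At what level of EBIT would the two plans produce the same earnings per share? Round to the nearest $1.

Set EPS_A = EPS_B: (EBIT − $45,000)(1 − 0.20) ÷ 1,000,000 = (EBIT − $148,000)(1 − 0.20) ÷ 550,000.
Cancelling (1 − t) and cross-multiplying: 550,000·(EBIT − 45,000) = 1,000,000·(EBIT − 148,000).
Solving, EBIT = (148,000·1,000,000 − 45,000·550,000) / (1,000,000 − 550,000) = 123,250,000,000 / 450,000 = 273,888.89.

$273,889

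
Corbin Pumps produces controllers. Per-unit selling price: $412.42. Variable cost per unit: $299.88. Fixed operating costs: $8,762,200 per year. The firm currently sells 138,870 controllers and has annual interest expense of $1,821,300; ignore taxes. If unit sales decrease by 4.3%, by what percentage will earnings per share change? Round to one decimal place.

Total contribution margin = 138,870 × $112.54 = $15,628,429.80.
EBIT = $15,628,429.80 − $8,762,200 = $6,866,229.80.
After interest of $1,821,300.00, pre-tax earnings = $5,044,929.80.
Degree of combined leverage = contribution ÷ (EBIT − I) = $15,628,429.80 ÷ $5,044,929.80 = 3.0978.
EPS therefore changes by 3.0978 × (-4.3%) = -13.3%.

-13.3%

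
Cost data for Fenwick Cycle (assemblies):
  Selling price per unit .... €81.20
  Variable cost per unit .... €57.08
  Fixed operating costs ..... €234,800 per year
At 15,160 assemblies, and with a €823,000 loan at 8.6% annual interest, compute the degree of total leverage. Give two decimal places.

6.09

At 15,160 units, contribution = 15,160 × €24.12 = €365,659.20.
Subtracting fixed costs: EBIT = €365,659.20 − €234,800 = €130,859.20. Interest = €70,778.00, so EBIT − I = €60,081.20.
DCL = contribution ÷ (EBIT − I) = €365,659.20 ÷ €60,081.20 = 6.0861.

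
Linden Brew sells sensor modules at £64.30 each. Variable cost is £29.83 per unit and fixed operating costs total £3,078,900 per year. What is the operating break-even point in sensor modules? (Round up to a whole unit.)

Contribution margin per unit = £64.30 − £29.83 = £34.47.
Break-even Q = £3,078,900 / £34.47 = 89,321.15 → 89,322 sensor modules.

89,322 sensor modules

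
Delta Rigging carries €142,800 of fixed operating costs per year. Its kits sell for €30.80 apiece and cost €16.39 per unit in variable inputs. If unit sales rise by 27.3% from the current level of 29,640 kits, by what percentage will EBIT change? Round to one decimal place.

+41.0%

Contribution at this volume is 29,640 × €14.41 = €427,112.40.
Subtracting fixed costs: EBIT = €427,112.40 − €142,800 = €284,312.40.
DOL = contribution ÷ EBIT = €427,112.40 ÷ €284,312.40 = 1.5023.
%ΔEBIT = DOL × %ΔSales = 1.5023 × +27.3% = +41.0%.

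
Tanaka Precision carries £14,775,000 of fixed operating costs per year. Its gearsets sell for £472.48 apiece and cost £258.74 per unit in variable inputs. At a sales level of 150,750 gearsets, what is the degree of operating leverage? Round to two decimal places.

At 150,750 units, contribution = 150,750 × £213.74 = £32,221,305.00.
EBIT = £32,221,305.00 − £14,775,000 = £17,446,305.00.
DOL = contribution ÷ EBIT = £32,221,305.00 ÷ £17,446,305.00 = 1.8469.

1.85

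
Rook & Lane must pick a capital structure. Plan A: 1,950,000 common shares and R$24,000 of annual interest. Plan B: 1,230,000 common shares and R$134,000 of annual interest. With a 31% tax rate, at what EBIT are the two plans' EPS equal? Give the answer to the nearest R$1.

R$321,917

At indifference, (EBIT − 24,000)(1 − t)/1,950,000 = (EBIT − 134,000)(1 − t)/1,230,000.
Cancelling (1 − t) and cross-multiplying: 1,230,000·(EBIT − 24,000) = 1,950,000·(EBIT − 134,000).
Solving, EBIT = (134,000·1,950,000 − 24,000·1,230,000) / (1,950,000 − 1,230,000) = 231,780,000,000 / 720,000 = 321,916.67.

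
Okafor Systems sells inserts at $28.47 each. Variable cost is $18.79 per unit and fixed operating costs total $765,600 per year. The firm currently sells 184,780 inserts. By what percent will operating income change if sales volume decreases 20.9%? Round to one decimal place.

-36.5%

Contribution at this volume is 184,780 × $9.68 = $1,788,670.40.
Subtracting fixed costs: EBIT = $1,788,670.40 − $765,600 = $1,023,070.40.
DOL = contribution ÷ EBIT = $1,788,670.40 ÷ $1,023,070.40 = 1.7483.
Operating income changes by 1.7483 × -20.9% = -36.5%.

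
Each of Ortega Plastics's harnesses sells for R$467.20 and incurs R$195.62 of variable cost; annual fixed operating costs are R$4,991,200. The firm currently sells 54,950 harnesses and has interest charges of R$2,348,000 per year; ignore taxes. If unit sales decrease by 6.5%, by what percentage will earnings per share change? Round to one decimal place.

Total contribution margin = 54,950 × R$271.58 = R$14,923,321.00.
Subtracting fixed costs: EBIT = R$14,923,321.00 − R$4,991,200 = R$9,932,121.00.
Interest = R$2,348,000.00, so EBIT − I = R$7,584,121.00.
Degree of combined leverage = contribution ÷ (EBIT − I) = R$14,923,321.00 ÷ R$7,584,121.00 = 1.9677.
%ΔEPS = DCL × %ΔSales = 1.9677 × -6.5% = -12.8%.

-12.8%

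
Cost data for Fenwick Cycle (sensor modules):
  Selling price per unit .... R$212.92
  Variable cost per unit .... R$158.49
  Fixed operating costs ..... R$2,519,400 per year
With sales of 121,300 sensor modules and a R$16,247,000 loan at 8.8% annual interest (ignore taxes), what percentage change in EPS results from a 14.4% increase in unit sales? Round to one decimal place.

At 121,300 units, contribution = 121,300 × R$54.43 = R$6,602,359.00.
Operating income = contribution − fixed costs = R$6,602,359.00 − R$2,519,400 = R$4,082,959.00.
Interest = R$1,429,736.00, so EBIT − I = R$2,653,223.00.
Degree of combined leverage = contribution ÷ (EBIT − I) = R$6,602,359.00 ÷ R$2,653,223.00 = 2.4884.
EPS therefore changes by 2.4884 × (+14.4%) = +35.8%.

+35.8%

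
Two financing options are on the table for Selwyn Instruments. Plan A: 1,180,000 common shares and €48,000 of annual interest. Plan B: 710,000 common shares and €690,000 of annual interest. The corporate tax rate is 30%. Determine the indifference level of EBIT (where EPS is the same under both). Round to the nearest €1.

€1,659,830

At indifference, (EBIT − 48,000)(1 − t)/1,180,000 = (EBIT − 690,000)(1 − t)/710,000.
The (1 − t) factor cancels: (EBIT − 48,000) × 710,000 = (EBIT − 690,000) × 1,180,000.
EBIT × (1,180,000 − 710,000) = 690,000 × 1,180,000 − 48,000 × 710,000 = 780,120,000,000, so EBIT = 780,120,000,000 ÷ 470,000 = 1,659,829.79.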